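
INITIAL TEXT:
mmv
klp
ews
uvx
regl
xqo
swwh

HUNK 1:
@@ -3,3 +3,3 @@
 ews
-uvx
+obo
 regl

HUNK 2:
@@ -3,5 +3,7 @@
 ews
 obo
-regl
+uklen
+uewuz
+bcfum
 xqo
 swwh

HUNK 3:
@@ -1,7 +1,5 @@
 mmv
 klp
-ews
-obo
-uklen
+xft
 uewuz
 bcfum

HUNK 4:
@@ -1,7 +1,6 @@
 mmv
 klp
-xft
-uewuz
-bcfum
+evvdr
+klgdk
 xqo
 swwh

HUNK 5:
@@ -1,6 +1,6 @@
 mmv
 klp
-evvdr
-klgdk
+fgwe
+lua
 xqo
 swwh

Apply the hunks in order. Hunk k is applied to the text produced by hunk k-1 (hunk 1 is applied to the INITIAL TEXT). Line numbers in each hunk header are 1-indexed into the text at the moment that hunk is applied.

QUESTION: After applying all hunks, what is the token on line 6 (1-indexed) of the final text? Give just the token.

Answer: swwh

Derivation:
Hunk 1: at line 3 remove [uvx] add [obo] -> 7 lines: mmv klp ews obo regl xqo swwh
Hunk 2: at line 3 remove [regl] add [uklen,uewuz,bcfum] -> 9 lines: mmv klp ews obo uklen uewuz bcfum xqo swwh
Hunk 3: at line 1 remove [ews,obo,uklen] add [xft] -> 7 lines: mmv klp xft uewuz bcfum xqo swwh
Hunk 4: at line 1 remove [xft,uewuz,bcfum] add [evvdr,klgdk] -> 6 lines: mmv klp evvdr klgdk xqo swwh
Hunk 5: at line 1 remove [evvdr,klgdk] add [fgwe,lua] -> 6 lines: mmv klp fgwe lua xqo swwh
Final line 6: swwh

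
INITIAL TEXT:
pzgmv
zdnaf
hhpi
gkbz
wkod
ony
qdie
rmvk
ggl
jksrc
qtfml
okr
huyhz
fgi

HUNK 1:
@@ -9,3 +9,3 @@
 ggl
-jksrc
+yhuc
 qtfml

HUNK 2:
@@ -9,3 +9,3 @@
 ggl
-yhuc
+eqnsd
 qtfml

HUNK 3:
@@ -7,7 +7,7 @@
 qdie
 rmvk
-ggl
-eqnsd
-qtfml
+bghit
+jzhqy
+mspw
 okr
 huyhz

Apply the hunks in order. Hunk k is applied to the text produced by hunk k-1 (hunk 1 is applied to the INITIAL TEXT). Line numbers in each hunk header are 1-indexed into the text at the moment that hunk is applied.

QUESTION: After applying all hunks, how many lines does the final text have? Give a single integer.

Hunk 1: at line 9 remove [jksrc] add [yhuc] -> 14 lines: pzgmv zdnaf hhpi gkbz wkod ony qdie rmvk ggl yhuc qtfml okr huyhz fgi
Hunk 2: at line 9 remove [yhuc] add [eqnsd] -> 14 lines: pzgmv zdnaf hhpi gkbz wkod ony qdie rmvk ggl eqnsd qtfml okr huyhz fgi
Hunk 3: at line 7 remove [ggl,eqnsd,qtfml] add [bghit,jzhqy,mspw] -> 14 lines: pzgmv zdnaf hhpi gkbz wkod ony qdie rmvk bghit jzhqy mspw okr huyhz fgi
Final line count: 14

Answer: 14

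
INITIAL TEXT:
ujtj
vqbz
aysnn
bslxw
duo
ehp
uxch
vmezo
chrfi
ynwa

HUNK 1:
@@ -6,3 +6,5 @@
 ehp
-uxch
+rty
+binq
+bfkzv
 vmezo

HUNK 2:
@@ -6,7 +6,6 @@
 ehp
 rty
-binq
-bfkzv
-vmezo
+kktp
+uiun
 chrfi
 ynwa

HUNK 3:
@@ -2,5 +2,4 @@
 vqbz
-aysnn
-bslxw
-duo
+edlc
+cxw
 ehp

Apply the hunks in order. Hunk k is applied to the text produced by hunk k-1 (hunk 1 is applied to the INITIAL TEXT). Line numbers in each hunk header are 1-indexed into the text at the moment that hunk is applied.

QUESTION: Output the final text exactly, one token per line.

Answer: ujtj
vqbz
edlc
cxw
ehp
rty
kktp
uiun
chrfi
ynwa

Derivation:
Hunk 1: at line 6 remove [uxch] add [rty,binq,bfkzv] -> 12 lines: ujtj vqbz aysnn bslxw duo ehp rty binq bfkzv vmezo chrfi ynwa
Hunk 2: at line 6 remove [binq,bfkzv,vmezo] add [kktp,uiun] -> 11 lines: ujtj vqbz aysnn bslxw duo ehp rty kktp uiun chrfi ynwa
Hunk 3: at line 2 remove [aysnn,bslxw,duo] add [edlc,cxw] -> 10 lines: ujtj vqbz edlc cxw ehp rty kktp uiun chrfi ynwa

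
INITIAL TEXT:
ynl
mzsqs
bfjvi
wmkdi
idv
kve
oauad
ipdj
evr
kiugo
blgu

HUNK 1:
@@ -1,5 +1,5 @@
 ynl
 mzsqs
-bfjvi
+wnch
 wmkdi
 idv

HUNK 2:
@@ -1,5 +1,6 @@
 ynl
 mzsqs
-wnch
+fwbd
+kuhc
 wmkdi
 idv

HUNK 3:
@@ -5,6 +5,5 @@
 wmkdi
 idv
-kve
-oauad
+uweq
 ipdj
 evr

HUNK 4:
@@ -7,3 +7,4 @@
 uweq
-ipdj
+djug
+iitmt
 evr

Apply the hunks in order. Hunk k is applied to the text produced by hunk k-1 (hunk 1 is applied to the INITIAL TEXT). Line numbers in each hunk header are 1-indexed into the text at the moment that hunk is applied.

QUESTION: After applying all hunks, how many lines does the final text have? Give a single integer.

Answer: 12

Derivation:
Hunk 1: at line 1 remove [bfjvi] add [wnch] -> 11 lines: ynl mzsqs wnch wmkdi idv kve oauad ipdj evr kiugo blgu
Hunk 2: at line 1 remove [wnch] add [fwbd,kuhc] -> 12 lines: ynl mzsqs fwbd kuhc wmkdi idv kve oauad ipdj evr kiugo blgu
Hunk 3: at line 5 remove [kve,oauad] add [uweq] -> 11 lines: ynl mzsqs fwbd kuhc wmkdi idv uweq ipdj evr kiugo blgu
Hunk 4: at line 7 remove [ipdj] add [djug,iitmt] -> 12 lines: ynl mzsqs fwbd kuhc wmkdi idv uweq djug iitmt evr kiugo blgu
Final line count: 12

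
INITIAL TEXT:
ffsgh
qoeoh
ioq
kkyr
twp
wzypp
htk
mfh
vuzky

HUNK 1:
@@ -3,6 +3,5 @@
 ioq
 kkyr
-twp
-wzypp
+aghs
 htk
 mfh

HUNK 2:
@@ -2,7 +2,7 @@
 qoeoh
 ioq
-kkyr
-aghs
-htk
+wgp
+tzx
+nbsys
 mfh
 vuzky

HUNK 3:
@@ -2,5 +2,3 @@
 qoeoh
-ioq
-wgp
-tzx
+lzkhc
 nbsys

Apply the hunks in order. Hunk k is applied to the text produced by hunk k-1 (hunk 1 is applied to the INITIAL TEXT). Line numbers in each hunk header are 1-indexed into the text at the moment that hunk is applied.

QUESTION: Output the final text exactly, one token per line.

Hunk 1: at line 3 remove [twp,wzypp] add [aghs] -> 8 lines: ffsgh qoeoh ioq kkyr aghs htk mfh vuzky
Hunk 2: at line 2 remove [kkyr,aghs,htk] add [wgp,tzx,nbsys] -> 8 lines: ffsgh qoeoh ioq wgp tzx nbsys mfh vuzky
Hunk 3: at line 2 remove [ioq,wgp,tzx] add [lzkhc] -> 6 lines: ffsgh qoeoh lzkhc nbsys mfh vuzky

Answer: ffsgh
qoeoh
lzkhc
nbsys
mfh
vuzky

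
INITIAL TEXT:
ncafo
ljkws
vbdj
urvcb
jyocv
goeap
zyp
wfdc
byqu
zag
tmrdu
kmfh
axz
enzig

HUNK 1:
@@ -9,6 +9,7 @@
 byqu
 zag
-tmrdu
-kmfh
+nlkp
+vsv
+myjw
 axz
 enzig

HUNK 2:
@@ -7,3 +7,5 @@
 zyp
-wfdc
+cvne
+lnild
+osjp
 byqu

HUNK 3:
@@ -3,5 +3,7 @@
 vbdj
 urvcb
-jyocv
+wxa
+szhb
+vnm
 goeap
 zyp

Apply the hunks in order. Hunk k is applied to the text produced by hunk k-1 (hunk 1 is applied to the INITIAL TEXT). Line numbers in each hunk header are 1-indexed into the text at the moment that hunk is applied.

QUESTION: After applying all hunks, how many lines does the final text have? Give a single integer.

Hunk 1: at line 9 remove [tmrdu,kmfh] add [nlkp,vsv,myjw] -> 15 lines: ncafo ljkws vbdj urvcb jyocv goeap zyp wfdc byqu zag nlkp vsv myjw axz enzig
Hunk 2: at line 7 remove [wfdc] add [cvne,lnild,osjp] -> 17 lines: ncafo ljkws vbdj urvcb jyocv goeap zyp cvne lnild osjp byqu zag nlkp vsv myjw axz enzig
Hunk 3: at line 3 remove [jyocv] add [wxa,szhb,vnm] -> 19 lines: ncafo ljkws vbdj urvcb wxa szhb vnm goeap zyp cvne lnild osjp byqu zag nlkp vsv myjw axz enzig
Final line count: 19

Answer: 19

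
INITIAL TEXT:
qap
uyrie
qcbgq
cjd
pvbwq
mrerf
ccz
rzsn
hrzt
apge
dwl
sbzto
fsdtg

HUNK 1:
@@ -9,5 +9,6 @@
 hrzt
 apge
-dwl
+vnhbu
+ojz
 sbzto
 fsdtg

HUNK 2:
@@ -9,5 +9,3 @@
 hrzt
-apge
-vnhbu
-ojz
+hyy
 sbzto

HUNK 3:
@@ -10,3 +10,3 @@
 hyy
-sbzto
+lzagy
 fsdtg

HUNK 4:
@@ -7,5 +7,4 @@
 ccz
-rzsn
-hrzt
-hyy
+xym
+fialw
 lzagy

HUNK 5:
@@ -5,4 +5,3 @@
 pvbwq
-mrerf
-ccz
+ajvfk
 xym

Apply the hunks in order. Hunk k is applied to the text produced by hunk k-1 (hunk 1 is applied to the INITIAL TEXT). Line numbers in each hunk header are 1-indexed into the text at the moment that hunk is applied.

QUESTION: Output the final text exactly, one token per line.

Answer: qap
uyrie
qcbgq
cjd
pvbwq
ajvfk
xym
fialw
lzagy
fsdtg

Derivation:
Hunk 1: at line 9 remove [dwl] add [vnhbu,ojz] -> 14 lines: qap uyrie qcbgq cjd pvbwq mrerf ccz rzsn hrzt apge vnhbu ojz sbzto fsdtg
Hunk 2: at line 9 remove [apge,vnhbu,ojz] add [hyy] -> 12 lines: qap uyrie qcbgq cjd pvbwq mrerf ccz rzsn hrzt hyy sbzto fsdtg
Hunk 3: at line 10 remove [sbzto] add [lzagy] -> 12 lines: qap uyrie qcbgq cjd pvbwq mrerf ccz rzsn hrzt hyy lzagy fsdtg
Hunk 4: at line 7 remove [rzsn,hrzt,hyy] add [xym,fialw] -> 11 lines: qap uyrie qcbgq cjd pvbwq mrerf ccz xym fialw lzagy fsdtg
Hunk 5: at line 5 remove [mrerf,ccz] add [ajvfk] -> 10 lines: qap uyrie qcbgq cjd pvbwq ajvfk xym fialw lzagy fsdtg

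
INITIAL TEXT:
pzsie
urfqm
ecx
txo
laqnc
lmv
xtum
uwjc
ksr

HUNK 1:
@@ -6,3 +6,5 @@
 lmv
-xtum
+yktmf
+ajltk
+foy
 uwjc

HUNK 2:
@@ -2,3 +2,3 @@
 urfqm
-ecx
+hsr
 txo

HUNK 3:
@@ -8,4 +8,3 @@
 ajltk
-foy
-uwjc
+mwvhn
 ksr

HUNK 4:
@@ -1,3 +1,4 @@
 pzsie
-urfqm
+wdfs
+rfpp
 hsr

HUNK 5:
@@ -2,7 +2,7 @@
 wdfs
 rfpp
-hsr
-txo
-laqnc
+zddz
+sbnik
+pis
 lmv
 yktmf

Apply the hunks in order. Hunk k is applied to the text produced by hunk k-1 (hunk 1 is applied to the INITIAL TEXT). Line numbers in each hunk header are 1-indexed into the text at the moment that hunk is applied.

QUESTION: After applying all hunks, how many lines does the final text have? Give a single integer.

Hunk 1: at line 6 remove [xtum] add [yktmf,ajltk,foy] -> 11 lines: pzsie urfqm ecx txo laqnc lmv yktmf ajltk foy uwjc ksr
Hunk 2: at line 2 remove [ecx] add [hsr] -> 11 lines: pzsie urfqm hsr txo laqnc lmv yktmf ajltk foy uwjc ksr
Hunk 3: at line 8 remove [foy,uwjc] add [mwvhn] -> 10 lines: pzsie urfqm hsr txo laqnc lmv yktmf ajltk mwvhn ksr
Hunk 4: at line 1 remove [urfqm] add [wdfs,rfpp] -> 11 lines: pzsie wdfs rfpp hsr txo laqnc lmv yktmf ajltk mwvhn ksr
Hunk 5: at line 2 remove [hsr,txo,laqnc] add [zddz,sbnik,pis] -> 11 lines: pzsie wdfs rfpp zddz sbnik pis lmv yktmf ajltk mwvhn ksr
Final line count: 11

Answer: 11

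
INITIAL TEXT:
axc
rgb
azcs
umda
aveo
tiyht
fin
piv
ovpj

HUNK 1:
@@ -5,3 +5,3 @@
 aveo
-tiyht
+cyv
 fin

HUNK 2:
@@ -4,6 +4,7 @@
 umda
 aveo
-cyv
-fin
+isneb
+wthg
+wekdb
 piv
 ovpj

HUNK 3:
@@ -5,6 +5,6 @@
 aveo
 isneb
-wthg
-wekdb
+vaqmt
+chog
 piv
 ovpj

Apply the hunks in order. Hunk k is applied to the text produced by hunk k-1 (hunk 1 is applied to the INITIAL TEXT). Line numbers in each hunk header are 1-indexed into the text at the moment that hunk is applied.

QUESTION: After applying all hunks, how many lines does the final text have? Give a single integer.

Answer: 10

Derivation:
Hunk 1: at line 5 remove [tiyht] add [cyv] -> 9 lines: axc rgb azcs umda aveo cyv fin piv ovpj
Hunk 2: at line 4 remove [cyv,fin] add [isneb,wthg,wekdb] -> 10 lines: axc rgb azcs umda aveo isneb wthg wekdb piv ovpj
Hunk 3: at line 5 remove [wthg,wekdb] add [vaqmt,chog] -> 10 lines: axc rgb azcs umda aveo isneb vaqmt chog piv ovpj
Final line count: 10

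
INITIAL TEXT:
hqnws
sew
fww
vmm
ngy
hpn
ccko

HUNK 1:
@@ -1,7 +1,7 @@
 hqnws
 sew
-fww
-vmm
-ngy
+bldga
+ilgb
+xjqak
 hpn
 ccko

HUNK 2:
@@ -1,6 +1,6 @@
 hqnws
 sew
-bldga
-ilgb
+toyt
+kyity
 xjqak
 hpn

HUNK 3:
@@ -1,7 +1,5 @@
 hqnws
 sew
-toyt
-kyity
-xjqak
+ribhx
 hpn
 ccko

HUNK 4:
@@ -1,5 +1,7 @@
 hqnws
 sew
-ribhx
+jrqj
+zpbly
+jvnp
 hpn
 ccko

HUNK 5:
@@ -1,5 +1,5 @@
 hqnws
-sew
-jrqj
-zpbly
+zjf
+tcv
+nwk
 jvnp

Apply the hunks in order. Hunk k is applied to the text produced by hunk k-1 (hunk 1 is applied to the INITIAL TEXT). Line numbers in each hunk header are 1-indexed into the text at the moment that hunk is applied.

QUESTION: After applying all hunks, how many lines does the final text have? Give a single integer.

Answer: 7

Derivation:
Hunk 1: at line 1 remove [fww,vmm,ngy] add [bldga,ilgb,xjqak] -> 7 lines: hqnws sew bldga ilgb xjqak hpn ccko
Hunk 2: at line 1 remove [bldga,ilgb] add [toyt,kyity] -> 7 lines: hqnws sew toyt kyity xjqak hpn ccko
Hunk 3: at line 1 remove [toyt,kyity,xjqak] add [ribhx] -> 5 lines: hqnws sew ribhx hpn ccko
Hunk 4: at line 1 remove [ribhx] add [jrqj,zpbly,jvnp] -> 7 lines: hqnws sew jrqj zpbly jvnp hpn ccko
Hunk 5: at line 1 remove [sew,jrqj,zpbly] add [zjf,tcv,nwk] -> 7 lines: hqnws zjf tcv nwk jvnp hpn ccko
Final line count: 7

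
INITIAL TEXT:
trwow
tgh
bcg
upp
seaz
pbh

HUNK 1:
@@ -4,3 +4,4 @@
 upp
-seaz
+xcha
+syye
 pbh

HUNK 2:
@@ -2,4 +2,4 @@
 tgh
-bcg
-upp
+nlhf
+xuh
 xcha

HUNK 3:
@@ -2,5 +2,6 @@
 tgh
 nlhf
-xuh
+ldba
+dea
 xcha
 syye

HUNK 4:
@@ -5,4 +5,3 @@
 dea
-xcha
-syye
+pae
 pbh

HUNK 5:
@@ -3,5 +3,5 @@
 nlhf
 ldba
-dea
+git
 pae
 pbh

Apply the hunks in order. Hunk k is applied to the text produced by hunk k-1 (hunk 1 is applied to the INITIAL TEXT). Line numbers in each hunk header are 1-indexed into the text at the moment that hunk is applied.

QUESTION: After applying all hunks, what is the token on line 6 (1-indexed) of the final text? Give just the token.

Hunk 1: at line 4 remove [seaz] add [xcha,syye] -> 7 lines: trwow tgh bcg upp xcha syye pbh
Hunk 2: at line 2 remove [bcg,upp] add [nlhf,xuh] -> 7 lines: trwow tgh nlhf xuh xcha syye pbh
Hunk 3: at line 2 remove [xuh] add [ldba,dea] -> 8 lines: trwow tgh nlhf ldba dea xcha syye pbh
Hunk 4: at line 5 remove [xcha,syye] add [pae] -> 7 lines: trwow tgh nlhf ldba dea pae pbh
Hunk 5: at line 3 remove [dea] add [git] -> 7 lines: trwow tgh nlhf ldba git pae pbh
Final line 6: pae

Answer: pae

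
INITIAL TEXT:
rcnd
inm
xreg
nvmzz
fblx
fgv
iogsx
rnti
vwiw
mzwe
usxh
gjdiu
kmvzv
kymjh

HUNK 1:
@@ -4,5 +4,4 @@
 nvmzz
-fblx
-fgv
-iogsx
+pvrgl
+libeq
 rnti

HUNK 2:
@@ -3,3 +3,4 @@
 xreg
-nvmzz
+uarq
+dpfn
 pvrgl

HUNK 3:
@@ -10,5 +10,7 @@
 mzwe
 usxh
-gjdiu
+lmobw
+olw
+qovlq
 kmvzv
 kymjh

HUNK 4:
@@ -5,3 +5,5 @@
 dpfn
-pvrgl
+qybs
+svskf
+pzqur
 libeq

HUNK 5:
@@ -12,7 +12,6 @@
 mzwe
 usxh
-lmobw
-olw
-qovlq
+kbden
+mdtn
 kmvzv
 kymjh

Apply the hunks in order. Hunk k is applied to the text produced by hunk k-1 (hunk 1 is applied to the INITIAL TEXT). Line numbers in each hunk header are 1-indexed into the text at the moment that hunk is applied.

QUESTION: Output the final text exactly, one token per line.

Hunk 1: at line 4 remove [fblx,fgv,iogsx] add [pvrgl,libeq] -> 13 lines: rcnd inm xreg nvmzz pvrgl libeq rnti vwiw mzwe usxh gjdiu kmvzv kymjh
Hunk 2: at line 3 remove [nvmzz] add [uarq,dpfn] -> 14 lines: rcnd inm xreg uarq dpfn pvrgl libeq rnti vwiw mzwe usxh gjdiu kmvzv kymjh
Hunk 3: at line 10 remove [gjdiu] add [lmobw,olw,qovlq] -> 16 lines: rcnd inm xreg uarq dpfn pvrgl libeq rnti vwiw mzwe usxh lmobw olw qovlq kmvzv kymjh
Hunk 4: at line 5 remove [pvrgl] add [qybs,svskf,pzqur] -> 18 lines: rcnd inm xreg uarq dpfn qybs svskf pzqur libeq rnti vwiw mzwe usxh lmobw olw qovlq kmvzv kymjh
Hunk 5: at line 12 remove [lmobw,olw,qovlq] add [kbden,mdtn] -> 17 lines: rcnd inm xreg uarq dpfn qybs svskf pzqur libeq rnti vwiw mzwe usxh kbden mdtn kmvzv kymjh

Answer: rcnd
inm
xreg
uarq
dpfn
qybs
svskf
pzqur
libeq
rnti
vwiw
mzwe
usxh
kbden
mdtn
kmvzv
kymjh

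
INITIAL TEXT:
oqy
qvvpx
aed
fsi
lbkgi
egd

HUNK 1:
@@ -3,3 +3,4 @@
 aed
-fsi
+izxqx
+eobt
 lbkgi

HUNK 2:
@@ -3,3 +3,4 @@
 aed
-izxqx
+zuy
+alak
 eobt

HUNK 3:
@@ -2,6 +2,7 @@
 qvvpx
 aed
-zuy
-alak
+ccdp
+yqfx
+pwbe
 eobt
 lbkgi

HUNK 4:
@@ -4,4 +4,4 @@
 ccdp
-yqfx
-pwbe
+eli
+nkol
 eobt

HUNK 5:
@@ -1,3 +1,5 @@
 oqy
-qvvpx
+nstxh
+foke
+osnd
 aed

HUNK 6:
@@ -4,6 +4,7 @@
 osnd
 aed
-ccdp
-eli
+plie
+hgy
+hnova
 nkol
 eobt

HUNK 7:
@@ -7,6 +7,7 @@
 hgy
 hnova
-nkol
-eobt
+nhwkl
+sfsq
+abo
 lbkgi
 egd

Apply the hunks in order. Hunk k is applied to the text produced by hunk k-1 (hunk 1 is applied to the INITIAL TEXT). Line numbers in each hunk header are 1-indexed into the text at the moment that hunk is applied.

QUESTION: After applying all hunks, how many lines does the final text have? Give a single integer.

Answer: 13

Derivation:
Hunk 1: at line 3 remove [fsi] add [izxqx,eobt] -> 7 lines: oqy qvvpx aed izxqx eobt lbkgi egd
Hunk 2: at line 3 remove [izxqx] add [zuy,alak] -> 8 lines: oqy qvvpx aed zuy alak eobt lbkgi egd
Hunk 3: at line 2 remove [zuy,alak] add [ccdp,yqfx,pwbe] -> 9 lines: oqy qvvpx aed ccdp yqfx pwbe eobt lbkgi egd
Hunk 4: at line 4 remove [yqfx,pwbe] add [eli,nkol] -> 9 lines: oqy qvvpx aed ccdp eli nkol eobt lbkgi egd
Hunk 5: at line 1 remove [qvvpx] add [nstxh,foke,osnd] -> 11 lines: oqy nstxh foke osnd aed ccdp eli nkol eobt lbkgi egd
Hunk 6: at line 4 remove [ccdp,eli] add [plie,hgy,hnova] -> 12 lines: oqy nstxh foke osnd aed plie hgy hnova nkol eobt lbkgi egd
Hunk 7: at line 7 remove [nkol,eobt] add [nhwkl,sfsq,abo] -> 13 lines: oqy nstxh foke osnd aed plie hgy hnova nhwkl sfsq abo lbkgi egd
Final line count: 13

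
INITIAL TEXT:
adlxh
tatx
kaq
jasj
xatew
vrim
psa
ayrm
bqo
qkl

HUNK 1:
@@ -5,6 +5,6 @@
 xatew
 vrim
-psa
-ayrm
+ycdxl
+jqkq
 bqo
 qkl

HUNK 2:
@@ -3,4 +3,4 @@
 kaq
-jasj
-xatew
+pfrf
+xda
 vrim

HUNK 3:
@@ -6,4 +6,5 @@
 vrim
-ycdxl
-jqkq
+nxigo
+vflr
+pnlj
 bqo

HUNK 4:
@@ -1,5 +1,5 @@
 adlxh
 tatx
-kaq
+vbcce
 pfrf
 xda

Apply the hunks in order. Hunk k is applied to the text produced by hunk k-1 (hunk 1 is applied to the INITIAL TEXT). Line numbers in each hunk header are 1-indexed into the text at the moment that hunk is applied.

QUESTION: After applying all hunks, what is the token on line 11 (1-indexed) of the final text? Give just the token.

Hunk 1: at line 5 remove [psa,ayrm] add [ycdxl,jqkq] -> 10 lines: adlxh tatx kaq jasj xatew vrim ycdxl jqkq bqo qkl
Hunk 2: at line 3 remove [jasj,xatew] add [pfrf,xda] -> 10 lines: adlxh tatx kaq pfrf xda vrim ycdxl jqkq bqo qkl
Hunk 3: at line 6 remove [ycdxl,jqkq] add [nxigo,vflr,pnlj] -> 11 lines: adlxh tatx kaq pfrf xda vrim nxigo vflr pnlj bqo qkl
Hunk 4: at line 1 remove [kaq] add [vbcce] -> 11 lines: adlxh tatx vbcce pfrf xda vrim nxigo vflr pnlj bqo qkl
Final line 11: qkl

Answer: qkl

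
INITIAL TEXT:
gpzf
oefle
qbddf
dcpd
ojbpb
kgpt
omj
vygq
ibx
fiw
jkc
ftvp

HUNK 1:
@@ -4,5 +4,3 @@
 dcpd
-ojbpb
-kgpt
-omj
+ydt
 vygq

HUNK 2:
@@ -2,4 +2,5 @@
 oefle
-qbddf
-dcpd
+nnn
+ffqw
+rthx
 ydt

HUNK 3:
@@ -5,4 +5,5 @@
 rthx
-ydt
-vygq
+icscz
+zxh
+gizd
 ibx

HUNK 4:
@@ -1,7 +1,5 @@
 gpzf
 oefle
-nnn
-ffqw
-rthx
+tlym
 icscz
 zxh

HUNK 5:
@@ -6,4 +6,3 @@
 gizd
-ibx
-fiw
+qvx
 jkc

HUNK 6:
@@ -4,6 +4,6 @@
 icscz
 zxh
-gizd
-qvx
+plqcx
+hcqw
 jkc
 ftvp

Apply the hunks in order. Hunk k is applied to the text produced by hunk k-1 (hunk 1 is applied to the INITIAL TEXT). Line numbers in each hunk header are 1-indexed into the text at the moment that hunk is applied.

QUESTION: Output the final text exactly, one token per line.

Answer: gpzf
oefle
tlym
icscz
zxh
plqcx
hcqw
jkc
ftvp

Derivation:
Hunk 1: at line 4 remove [ojbpb,kgpt,omj] add [ydt] -> 10 lines: gpzf oefle qbddf dcpd ydt vygq ibx fiw jkc ftvp
Hunk 2: at line 2 remove [qbddf,dcpd] add [nnn,ffqw,rthx] -> 11 lines: gpzf oefle nnn ffqw rthx ydt vygq ibx fiw jkc ftvp
Hunk 3: at line 5 remove [ydt,vygq] add [icscz,zxh,gizd] -> 12 lines: gpzf oefle nnn ffqw rthx icscz zxh gizd ibx fiw jkc ftvp
Hunk 4: at line 1 remove [nnn,ffqw,rthx] add [tlym] -> 10 lines: gpzf oefle tlym icscz zxh gizd ibx fiw jkc ftvp
Hunk 5: at line 6 remove [ibx,fiw] add [qvx] -> 9 lines: gpzf oefle tlym icscz zxh gizd qvx jkc ftvp
Hunk 6: at line 4 remove [gizd,qvx] add [plqcx,hcqw] -> 9 lines: gpzf oefle tlym icscz zxh plqcx hcqw jkc ftvp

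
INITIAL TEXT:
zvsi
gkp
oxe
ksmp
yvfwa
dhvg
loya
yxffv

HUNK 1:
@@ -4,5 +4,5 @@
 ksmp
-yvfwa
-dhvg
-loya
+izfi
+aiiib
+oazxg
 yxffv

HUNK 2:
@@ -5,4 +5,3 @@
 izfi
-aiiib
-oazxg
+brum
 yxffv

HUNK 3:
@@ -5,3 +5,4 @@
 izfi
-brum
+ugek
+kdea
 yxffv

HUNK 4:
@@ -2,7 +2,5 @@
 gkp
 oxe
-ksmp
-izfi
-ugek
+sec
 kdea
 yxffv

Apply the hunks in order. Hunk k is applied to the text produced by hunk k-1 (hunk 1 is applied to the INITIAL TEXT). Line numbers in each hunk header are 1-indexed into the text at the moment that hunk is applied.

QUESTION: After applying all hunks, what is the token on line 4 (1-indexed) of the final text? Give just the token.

Hunk 1: at line 4 remove [yvfwa,dhvg,loya] add [izfi,aiiib,oazxg] -> 8 lines: zvsi gkp oxe ksmp izfi aiiib oazxg yxffv
Hunk 2: at line 5 remove [aiiib,oazxg] add [brum] -> 7 lines: zvsi gkp oxe ksmp izfi brum yxffv
Hunk 3: at line 5 remove [brum] add [ugek,kdea] -> 8 lines: zvsi gkp oxe ksmp izfi ugek kdea yxffv
Hunk 4: at line 2 remove [ksmp,izfi,ugek] add [sec] -> 6 lines: zvsi gkp oxe sec kdea yxffv
Final line 4: sec

Answer: sec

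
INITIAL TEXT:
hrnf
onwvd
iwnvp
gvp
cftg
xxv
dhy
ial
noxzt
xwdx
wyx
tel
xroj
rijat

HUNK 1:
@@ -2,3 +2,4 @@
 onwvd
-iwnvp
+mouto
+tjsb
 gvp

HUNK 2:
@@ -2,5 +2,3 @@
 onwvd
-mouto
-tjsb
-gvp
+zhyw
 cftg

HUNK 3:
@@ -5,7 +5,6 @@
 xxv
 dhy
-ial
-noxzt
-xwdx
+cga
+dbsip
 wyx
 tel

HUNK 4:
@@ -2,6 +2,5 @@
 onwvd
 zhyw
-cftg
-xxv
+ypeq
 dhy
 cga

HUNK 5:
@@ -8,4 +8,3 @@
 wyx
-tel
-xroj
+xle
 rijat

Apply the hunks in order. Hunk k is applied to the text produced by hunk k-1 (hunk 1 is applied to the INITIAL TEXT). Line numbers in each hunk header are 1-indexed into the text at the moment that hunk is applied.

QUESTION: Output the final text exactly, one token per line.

Answer: hrnf
onwvd
zhyw
ypeq
dhy
cga
dbsip
wyx
xle
rijat

Derivation:
Hunk 1: at line 2 remove [iwnvp] add [mouto,tjsb] -> 15 lines: hrnf onwvd mouto tjsb gvp cftg xxv dhy ial noxzt xwdx wyx tel xroj rijat
Hunk 2: at line 2 remove [mouto,tjsb,gvp] add [zhyw] -> 13 lines: hrnf onwvd zhyw cftg xxv dhy ial noxzt xwdx wyx tel xroj rijat
Hunk 3: at line 5 remove [ial,noxzt,xwdx] add [cga,dbsip] -> 12 lines: hrnf onwvd zhyw cftg xxv dhy cga dbsip wyx tel xroj rijat
Hunk 4: at line 2 remove [cftg,xxv] add [ypeq] -> 11 lines: hrnf onwvd zhyw ypeq dhy cga dbsip wyx tel xroj rijat
Hunk 5: at line 8 remove [tel,xroj] add [xle] -> 10 lines: hrnf onwvd zhyw ypeq dhy cga dbsip wyx xle rijat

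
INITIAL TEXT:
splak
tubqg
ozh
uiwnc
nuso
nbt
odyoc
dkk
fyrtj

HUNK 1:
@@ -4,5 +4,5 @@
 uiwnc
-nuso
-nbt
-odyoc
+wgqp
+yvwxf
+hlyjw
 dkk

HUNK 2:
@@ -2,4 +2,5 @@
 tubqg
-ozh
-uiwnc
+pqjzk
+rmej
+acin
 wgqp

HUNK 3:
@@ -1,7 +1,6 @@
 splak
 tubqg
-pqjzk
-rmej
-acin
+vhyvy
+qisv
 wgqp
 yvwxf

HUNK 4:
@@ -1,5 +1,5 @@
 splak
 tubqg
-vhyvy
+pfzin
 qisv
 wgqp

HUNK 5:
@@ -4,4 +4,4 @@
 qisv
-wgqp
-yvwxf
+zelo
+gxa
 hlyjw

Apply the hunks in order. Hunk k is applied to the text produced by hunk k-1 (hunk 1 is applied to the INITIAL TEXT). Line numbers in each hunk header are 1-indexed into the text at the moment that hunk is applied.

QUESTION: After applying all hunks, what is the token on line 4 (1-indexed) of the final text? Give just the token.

Hunk 1: at line 4 remove [nuso,nbt,odyoc] add [wgqp,yvwxf,hlyjw] -> 9 lines: splak tubqg ozh uiwnc wgqp yvwxf hlyjw dkk fyrtj
Hunk 2: at line 2 remove [ozh,uiwnc] add [pqjzk,rmej,acin] -> 10 lines: splak tubqg pqjzk rmej acin wgqp yvwxf hlyjw dkk fyrtj
Hunk 3: at line 1 remove [pqjzk,rmej,acin] add [vhyvy,qisv] -> 9 lines: splak tubqg vhyvy qisv wgqp yvwxf hlyjw dkk fyrtj
Hunk 4: at line 1 remove [vhyvy] add [pfzin] -> 9 lines: splak tubqg pfzin qisv wgqp yvwxf hlyjw dkk fyrtj
Hunk 5: at line 4 remove [wgqp,yvwxf] add [zelo,gxa] -> 9 lines: splak tubqg pfzin qisv zelo gxa hlyjw dkk fyrtj
Final line 4: qisv

Answer: qisv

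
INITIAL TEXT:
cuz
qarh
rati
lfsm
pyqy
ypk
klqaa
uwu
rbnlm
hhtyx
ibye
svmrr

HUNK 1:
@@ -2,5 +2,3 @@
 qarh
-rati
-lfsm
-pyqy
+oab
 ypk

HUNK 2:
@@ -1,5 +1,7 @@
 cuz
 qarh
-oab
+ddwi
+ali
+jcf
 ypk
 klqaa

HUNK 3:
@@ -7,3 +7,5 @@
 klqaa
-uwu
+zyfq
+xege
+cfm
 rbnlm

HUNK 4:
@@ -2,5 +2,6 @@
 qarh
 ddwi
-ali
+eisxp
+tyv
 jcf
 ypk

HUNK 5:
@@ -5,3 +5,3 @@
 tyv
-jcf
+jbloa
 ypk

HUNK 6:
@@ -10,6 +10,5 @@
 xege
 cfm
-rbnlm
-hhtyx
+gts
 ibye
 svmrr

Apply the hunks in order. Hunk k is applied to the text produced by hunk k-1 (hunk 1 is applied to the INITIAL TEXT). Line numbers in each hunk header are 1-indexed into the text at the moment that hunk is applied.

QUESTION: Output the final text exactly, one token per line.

Answer: cuz
qarh
ddwi
eisxp
tyv
jbloa
ypk
klqaa
zyfq
xege
cfm
gts
ibye
svmrr

Derivation:
Hunk 1: at line 2 remove [rati,lfsm,pyqy] add [oab] -> 10 lines: cuz qarh oab ypk klqaa uwu rbnlm hhtyx ibye svmrr
Hunk 2: at line 1 remove [oab] add [ddwi,ali,jcf] -> 12 lines: cuz qarh ddwi ali jcf ypk klqaa uwu rbnlm hhtyx ibye svmrr
Hunk 3: at line 7 remove [uwu] add [zyfq,xege,cfm] -> 14 lines: cuz qarh ddwi ali jcf ypk klqaa zyfq xege cfm rbnlm hhtyx ibye svmrr
Hunk 4: at line 2 remove [ali] add [eisxp,tyv] -> 15 lines: cuz qarh ddwi eisxp tyv jcf ypk klqaa zyfq xege cfm rbnlm hhtyx ibye svmrr
Hunk 5: at line 5 remove [jcf] add [jbloa] -> 15 lines: cuz qarh ddwi eisxp tyv jbloa ypk klqaa zyfq xege cfm rbnlm hhtyx ibye svmrr
Hunk 6: at line 10 remove [rbnlm,hhtyx] add [gts] -> 14 lines: cuz qarh ddwi eisxp tyv jbloa ypk klqaa zyfq xege cfm gts ibye svmrr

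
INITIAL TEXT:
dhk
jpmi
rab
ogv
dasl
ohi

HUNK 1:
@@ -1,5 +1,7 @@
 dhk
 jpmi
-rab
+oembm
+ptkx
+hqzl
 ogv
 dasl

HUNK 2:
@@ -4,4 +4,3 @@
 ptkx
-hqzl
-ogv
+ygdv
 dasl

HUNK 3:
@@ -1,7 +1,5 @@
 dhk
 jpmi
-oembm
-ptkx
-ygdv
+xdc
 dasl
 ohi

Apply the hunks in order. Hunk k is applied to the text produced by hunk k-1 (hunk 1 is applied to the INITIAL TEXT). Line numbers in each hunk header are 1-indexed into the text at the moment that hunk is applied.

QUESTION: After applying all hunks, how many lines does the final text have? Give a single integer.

Answer: 5

Derivation:
Hunk 1: at line 1 remove [rab] add [oembm,ptkx,hqzl] -> 8 lines: dhk jpmi oembm ptkx hqzl ogv dasl ohi
Hunk 2: at line 4 remove [hqzl,ogv] add [ygdv] -> 7 lines: dhk jpmi oembm ptkx ygdv dasl ohi
Hunk 3: at line 1 remove [oembm,ptkx,ygdv] add [xdc] -> 5 lines: dhk jpmi xdc dasl ohi
Final line count: 5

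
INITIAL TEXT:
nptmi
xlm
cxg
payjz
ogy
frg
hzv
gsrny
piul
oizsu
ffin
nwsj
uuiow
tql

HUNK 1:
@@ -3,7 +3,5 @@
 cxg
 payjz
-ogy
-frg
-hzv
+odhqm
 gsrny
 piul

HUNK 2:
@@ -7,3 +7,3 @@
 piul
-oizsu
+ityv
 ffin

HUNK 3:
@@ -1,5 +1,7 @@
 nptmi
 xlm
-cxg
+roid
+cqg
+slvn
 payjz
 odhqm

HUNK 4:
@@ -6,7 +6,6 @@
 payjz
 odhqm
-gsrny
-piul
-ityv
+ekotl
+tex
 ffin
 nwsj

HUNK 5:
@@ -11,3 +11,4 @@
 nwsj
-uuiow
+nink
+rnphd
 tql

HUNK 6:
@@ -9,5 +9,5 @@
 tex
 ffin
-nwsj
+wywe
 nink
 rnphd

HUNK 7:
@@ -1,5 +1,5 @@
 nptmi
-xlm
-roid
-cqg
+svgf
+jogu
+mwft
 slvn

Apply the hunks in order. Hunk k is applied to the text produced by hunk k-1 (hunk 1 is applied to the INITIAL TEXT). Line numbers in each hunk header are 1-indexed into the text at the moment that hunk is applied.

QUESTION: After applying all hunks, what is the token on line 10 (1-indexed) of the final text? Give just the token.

Hunk 1: at line 3 remove [ogy,frg,hzv] add [odhqm] -> 12 lines: nptmi xlm cxg payjz odhqm gsrny piul oizsu ffin nwsj uuiow tql
Hunk 2: at line 7 remove [oizsu] add [ityv] -> 12 lines: nptmi xlm cxg payjz odhqm gsrny piul ityv ffin nwsj uuiow tql
Hunk 3: at line 1 remove [cxg] add [roid,cqg,slvn] -> 14 lines: nptmi xlm roid cqg slvn payjz odhqm gsrny piul ityv ffin nwsj uuiow tql
Hunk 4: at line 6 remove [gsrny,piul,ityv] add [ekotl,tex] -> 13 lines: nptmi xlm roid cqg slvn payjz odhqm ekotl tex ffin nwsj uuiow tql
Hunk 5: at line 11 remove [uuiow] add [nink,rnphd] -> 14 lines: nptmi xlm roid cqg slvn payjz odhqm ekotl tex ffin nwsj nink rnphd tql
Hunk 6: at line 9 remove [nwsj] add [wywe] -> 14 lines: nptmi xlm roid cqg slvn payjz odhqm ekotl tex ffin wywe nink rnphd tql
Hunk 7: at line 1 remove [xlm,roid,cqg] add [svgf,jogu,mwft] -> 14 lines: nptmi svgf jogu mwft slvn payjz odhqm ekotl tex ffin wywe nink rnphd tql
Final line 10: ffin

Answer: ffin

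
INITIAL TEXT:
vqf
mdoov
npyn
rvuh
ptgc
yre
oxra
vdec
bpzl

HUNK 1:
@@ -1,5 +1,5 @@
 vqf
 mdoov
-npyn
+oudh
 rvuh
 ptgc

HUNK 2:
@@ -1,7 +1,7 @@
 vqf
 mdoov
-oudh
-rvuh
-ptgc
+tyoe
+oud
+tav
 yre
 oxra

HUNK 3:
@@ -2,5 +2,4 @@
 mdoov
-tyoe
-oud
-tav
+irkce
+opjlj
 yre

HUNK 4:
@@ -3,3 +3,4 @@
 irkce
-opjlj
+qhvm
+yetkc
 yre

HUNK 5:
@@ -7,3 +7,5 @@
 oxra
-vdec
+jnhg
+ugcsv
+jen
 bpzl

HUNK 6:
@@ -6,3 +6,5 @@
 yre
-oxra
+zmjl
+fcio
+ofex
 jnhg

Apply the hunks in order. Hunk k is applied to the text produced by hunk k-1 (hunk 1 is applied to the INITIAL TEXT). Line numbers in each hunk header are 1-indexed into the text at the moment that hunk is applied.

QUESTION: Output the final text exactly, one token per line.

Answer: vqf
mdoov
irkce
qhvm
yetkc
yre
zmjl
fcio
ofex
jnhg
ugcsv
jen
bpzl

Derivation:
Hunk 1: at line 1 remove [npyn] add [oudh] -> 9 lines: vqf mdoov oudh rvuh ptgc yre oxra vdec bpzl
Hunk 2: at line 1 remove [oudh,rvuh,ptgc] add [tyoe,oud,tav] -> 9 lines: vqf mdoov tyoe oud tav yre oxra vdec bpzl
Hunk 3: at line 2 remove [tyoe,oud,tav] add [irkce,opjlj] -> 8 lines: vqf mdoov irkce opjlj yre oxra vdec bpzl
Hunk 4: at line 3 remove [opjlj] add [qhvm,yetkc] -> 9 lines: vqf mdoov irkce qhvm yetkc yre oxra vdec bpzl
Hunk 5: at line 7 remove [vdec] add [jnhg,ugcsv,jen] -> 11 lines: vqf mdoov irkce qhvm yetkc yre oxra jnhg ugcsv jen bpzl
Hunk 6: at line 6 remove [oxra] add [zmjl,fcio,ofex] -> 13 lines: vqf mdoov irkce qhvm yetkc yre zmjl fcio ofex jnhg ugcsv jen bpzl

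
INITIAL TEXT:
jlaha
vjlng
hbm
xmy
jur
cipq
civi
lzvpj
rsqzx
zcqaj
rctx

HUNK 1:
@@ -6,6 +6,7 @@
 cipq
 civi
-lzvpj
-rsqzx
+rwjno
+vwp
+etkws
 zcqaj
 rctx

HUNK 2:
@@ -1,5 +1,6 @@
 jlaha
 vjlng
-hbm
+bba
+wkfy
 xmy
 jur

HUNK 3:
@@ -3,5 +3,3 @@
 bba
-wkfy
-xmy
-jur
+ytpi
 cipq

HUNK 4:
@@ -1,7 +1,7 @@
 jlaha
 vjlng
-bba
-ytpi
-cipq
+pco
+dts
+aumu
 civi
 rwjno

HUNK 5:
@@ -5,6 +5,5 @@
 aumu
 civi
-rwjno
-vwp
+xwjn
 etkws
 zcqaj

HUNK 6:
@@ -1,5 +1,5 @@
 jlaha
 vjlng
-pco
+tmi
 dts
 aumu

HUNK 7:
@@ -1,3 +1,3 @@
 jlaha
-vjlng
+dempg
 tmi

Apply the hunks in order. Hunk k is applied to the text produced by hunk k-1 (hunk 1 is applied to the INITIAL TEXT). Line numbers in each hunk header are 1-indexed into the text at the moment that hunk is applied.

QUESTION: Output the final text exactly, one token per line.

Answer: jlaha
dempg
tmi
dts
aumu
civi
xwjn
etkws
zcqaj
rctx

Derivation:
Hunk 1: at line 6 remove [lzvpj,rsqzx] add [rwjno,vwp,etkws] -> 12 lines: jlaha vjlng hbm xmy jur cipq civi rwjno vwp etkws zcqaj rctx
Hunk 2: at line 1 remove [hbm] add [bba,wkfy] -> 13 lines: jlaha vjlng bba wkfy xmy jur cipq civi rwjno vwp etkws zcqaj rctx
Hunk 3: at line 3 remove [wkfy,xmy,jur] add [ytpi] -> 11 lines: jlaha vjlng bba ytpi cipq civi rwjno vwp etkws zcqaj rctx
Hunk 4: at line 1 remove [bba,ytpi,cipq] add [pco,dts,aumu] -> 11 lines: jlaha vjlng pco dts aumu civi rwjno vwp etkws zcqaj rctx
Hunk 5: at line 5 remove [rwjno,vwp] add [xwjn] -> 10 lines: jlaha vjlng pco dts aumu civi xwjn etkws zcqaj rctx
Hunk 6: at line 1 remove [pco] add [tmi] -> 10 lines: jlaha vjlng tmi dts aumu civi xwjn etkws zcqaj rctx
Hunk 7: at line 1 remove [vjlng] add [dempg] -> 10 lines: jlaha dempg tmi dts aumu civi xwjn etkws zcqaj rctx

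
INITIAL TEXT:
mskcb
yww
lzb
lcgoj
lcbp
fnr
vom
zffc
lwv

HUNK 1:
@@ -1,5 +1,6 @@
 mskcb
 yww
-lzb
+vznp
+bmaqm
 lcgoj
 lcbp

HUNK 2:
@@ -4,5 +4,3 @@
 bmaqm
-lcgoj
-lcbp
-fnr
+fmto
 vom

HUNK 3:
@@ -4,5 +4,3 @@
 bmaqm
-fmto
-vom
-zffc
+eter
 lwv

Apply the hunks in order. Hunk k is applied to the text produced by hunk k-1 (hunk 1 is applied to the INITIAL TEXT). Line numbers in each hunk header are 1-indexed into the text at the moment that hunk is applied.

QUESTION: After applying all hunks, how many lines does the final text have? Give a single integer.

Answer: 6

Derivation:
Hunk 1: at line 1 remove [lzb] add [vznp,bmaqm] -> 10 lines: mskcb yww vznp bmaqm lcgoj lcbp fnr vom zffc lwv
Hunk 2: at line 4 remove [lcgoj,lcbp,fnr] add [fmto] -> 8 lines: mskcb yww vznp bmaqm fmto vom zffc lwv
Hunk 3: at line 4 remove [fmto,vom,zffc] add [eter] -> 6 lines: mskcb yww vznp bmaqm eter lwv
Final line count: 6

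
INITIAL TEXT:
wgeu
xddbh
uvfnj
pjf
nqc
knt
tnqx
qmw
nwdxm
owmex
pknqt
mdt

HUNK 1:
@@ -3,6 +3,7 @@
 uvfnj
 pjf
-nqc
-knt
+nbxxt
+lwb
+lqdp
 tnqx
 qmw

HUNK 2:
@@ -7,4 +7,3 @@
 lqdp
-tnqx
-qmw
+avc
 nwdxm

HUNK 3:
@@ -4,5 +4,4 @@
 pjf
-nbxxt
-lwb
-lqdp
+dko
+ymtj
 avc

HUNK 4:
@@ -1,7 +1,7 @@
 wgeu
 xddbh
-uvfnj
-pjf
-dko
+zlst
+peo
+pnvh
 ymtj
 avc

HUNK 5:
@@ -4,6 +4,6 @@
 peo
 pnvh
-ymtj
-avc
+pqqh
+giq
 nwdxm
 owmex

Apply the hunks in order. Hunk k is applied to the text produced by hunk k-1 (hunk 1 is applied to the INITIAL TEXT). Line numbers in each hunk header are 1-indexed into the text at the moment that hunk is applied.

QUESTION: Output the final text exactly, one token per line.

Hunk 1: at line 3 remove [nqc,knt] add [nbxxt,lwb,lqdp] -> 13 lines: wgeu xddbh uvfnj pjf nbxxt lwb lqdp tnqx qmw nwdxm owmex pknqt mdt
Hunk 2: at line 7 remove [tnqx,qmw] add [avc] -> 12 lines: wgeu xddbh uvfnj pjf nbxxt lwb lqdp avc nwdxm owmex pknqt mdt
Hunk 3: at line 4 remove [nbxxt,lwb,lqdp] add [dko,ymtj] -> 11 lines: wgeu xddbh uvfnj pjf dko ymtj avc nwdxm owmex pknqt mdt
Hunk 4: at line 1 remove [uvfnj,pjf,dko] add [zlst,peo,pnvh] -> 11 lines: wgeu xddbh zlst peo pnvh ymtj avc nwdxm owmex pknqt mdt
Hunk 5: at line 4 remove [ymtj,avc] add [pqqh,giq] -> 11 lines: wgeu xddbh zlst peo pnvh pqqh giq nwdxm owmex pknqt mdt

Answer: wgeu
xddbh
zlst
peo
pnvh
pqqh
giq
nwdxm
owmex
pknqt
mdt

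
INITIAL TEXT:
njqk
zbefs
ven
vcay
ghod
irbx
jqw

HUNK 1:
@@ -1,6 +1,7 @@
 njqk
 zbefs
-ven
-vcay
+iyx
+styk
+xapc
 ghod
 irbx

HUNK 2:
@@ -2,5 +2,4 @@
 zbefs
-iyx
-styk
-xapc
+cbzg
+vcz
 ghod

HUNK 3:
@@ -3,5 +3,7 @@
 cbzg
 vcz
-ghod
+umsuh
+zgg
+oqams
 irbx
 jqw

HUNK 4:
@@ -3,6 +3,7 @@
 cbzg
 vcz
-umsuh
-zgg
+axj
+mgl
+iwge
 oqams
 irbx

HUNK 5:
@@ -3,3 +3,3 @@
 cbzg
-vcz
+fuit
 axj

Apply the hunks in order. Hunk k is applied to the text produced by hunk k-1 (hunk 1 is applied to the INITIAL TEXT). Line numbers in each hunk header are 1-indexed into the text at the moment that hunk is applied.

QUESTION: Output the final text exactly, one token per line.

Answer: njqk
zbefs
cbzg
fuit
axj
mgl
iwge
oqams
irbx
jqw

Derivation:
Hunk 1: at line 1 remove [ven,vcay] add [iyx,styk,xapc] -> 8 lines: njqk zbefs iyx styk xapc ghod irbx jqw
Hunk 2: at line 2 remove [iyx,styk,xapc] add [cbzg,vcz] -> 7 lines: njqk zbefs cbzg vcz ghod irbx jqw
Hunk 3: at line 3 remove [ghod] add [umsuh,zgg,oqams] -> 9 lines: njqk zbefs cbzg vcz umsuh zgg oqams irbx jqw
Hunk 4: at line 3 remove [umsuh,zgg] add [axj,mgl,iwge] -> 10 lines: njqk zbefs cbzg vcz axj mgl iwge oqams irbx jqw
Hunk 5: at line 3 remove [vcz] add [fuit] -> 10 lines: njqk zbefs cbzg fuit axj mgl iwge oqams irbx jqw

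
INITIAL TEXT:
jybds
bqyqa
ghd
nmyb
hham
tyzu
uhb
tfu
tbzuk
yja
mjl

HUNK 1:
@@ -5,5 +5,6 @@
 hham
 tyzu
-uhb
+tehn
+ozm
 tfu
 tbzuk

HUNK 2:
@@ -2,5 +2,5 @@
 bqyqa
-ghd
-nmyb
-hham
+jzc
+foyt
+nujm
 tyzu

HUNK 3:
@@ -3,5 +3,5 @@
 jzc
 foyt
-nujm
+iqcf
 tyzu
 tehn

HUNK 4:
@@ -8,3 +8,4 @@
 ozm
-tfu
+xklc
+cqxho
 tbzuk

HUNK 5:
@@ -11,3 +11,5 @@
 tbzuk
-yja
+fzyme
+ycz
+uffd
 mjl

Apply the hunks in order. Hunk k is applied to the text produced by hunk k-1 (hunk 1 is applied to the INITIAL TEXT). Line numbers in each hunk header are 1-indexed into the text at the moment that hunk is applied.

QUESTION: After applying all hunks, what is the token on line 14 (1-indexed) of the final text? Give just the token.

Answer: uffd

Derivation:
Hunk 1: at line 5 remove [uhb] add [tehn,ozm] -> 12 lines: jybds bqyqa ghd nmyb hham tyzu tehn ozm tfu tbzuk yja mjl
Hunk 2: at line 2 remove [ghd,nmyb,hham] add [jzc,foyt,nujm] -> 12 lines: jybds bqyqa jzc foyt nujm tyzu tehn ozm tfu tbzuk yja mjl
Hunk 3: at line 3 remove [nujm] add [iqcf] -> 12 lines: jybds bqyqa jzc foyt iqcf tyzu tehn ozm tfu tbzuk yja mjl
Hunk 4: at line 8 remove [tfu] add [xklc,cqxho] -> 13 lines: jybds bqyqa jzc foyt iqcf tyzu tehn ozm xklc cqxho tbzuk yja mjl
Hunk 5: at line 11 remove [yja] add [fzyme,ycz,uffd] -> 15 lines: jybds bqyqa jzc foyt iqcf tyzu tehn ozm xklc cqxho tbzuk fzyme ycz uffd mjl
Final line 14: uffd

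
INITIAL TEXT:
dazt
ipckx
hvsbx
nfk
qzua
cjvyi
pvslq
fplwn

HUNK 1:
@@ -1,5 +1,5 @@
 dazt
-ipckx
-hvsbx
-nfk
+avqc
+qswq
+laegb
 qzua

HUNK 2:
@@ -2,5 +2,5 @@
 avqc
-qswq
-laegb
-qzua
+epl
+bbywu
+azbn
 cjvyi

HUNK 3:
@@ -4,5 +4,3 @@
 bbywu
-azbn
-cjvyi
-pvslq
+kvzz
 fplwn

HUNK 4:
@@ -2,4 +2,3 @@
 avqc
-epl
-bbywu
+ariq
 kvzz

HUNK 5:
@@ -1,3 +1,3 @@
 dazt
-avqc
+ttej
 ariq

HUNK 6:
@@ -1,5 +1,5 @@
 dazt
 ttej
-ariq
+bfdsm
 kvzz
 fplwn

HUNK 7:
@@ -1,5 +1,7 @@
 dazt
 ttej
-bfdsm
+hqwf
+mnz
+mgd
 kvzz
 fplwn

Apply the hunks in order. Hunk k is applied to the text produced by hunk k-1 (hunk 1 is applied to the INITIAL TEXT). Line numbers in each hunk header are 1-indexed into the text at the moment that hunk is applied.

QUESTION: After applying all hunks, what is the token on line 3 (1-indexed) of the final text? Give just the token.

Answer: hqwf

Derivation:
Hunk 1: at line 1 remove [ipckx,hvsbx,nfk] add [avqc,qswq,laegb] -> 8 lines: dazt avqc qswq laegb qzua cjvyi pvslq fplwn
Hunk 2: at line 2 remove [qswq,laegb,qzua] add [epl,bbywu,azbn] -> 8 lines: dazt avqc epl bbywu azbn cjvyi pvslq fplwn
Hunk 3: at line 4 remove [azbn,cjvyi,pvslq] add [kvzz] -> 6 lines: dazt avqc epl bbywu kvzz fplwn
Hunk 4: at line 2 remove [epl,bbywu] add [ariq] -> 5 lines: dazt avqc ariq kvzz fplwn
Hunk 5: at line 1 remove [avqc] add [ttej] -> 5 lines: dazt ttej ariq kvzz fplwn
Hunk 6: at line 1 remove [ariq] add [bfdsm] -> 5 lines: dazt ttej bfdsm kvzz fplwn
Hunk 7: at line 1 remove [bfdsm] add [hqwf,mnz,mgd] -> 7 lines: dazt ttej hqwf mnz mgd kvzz fplwn
Final line 3: hqwf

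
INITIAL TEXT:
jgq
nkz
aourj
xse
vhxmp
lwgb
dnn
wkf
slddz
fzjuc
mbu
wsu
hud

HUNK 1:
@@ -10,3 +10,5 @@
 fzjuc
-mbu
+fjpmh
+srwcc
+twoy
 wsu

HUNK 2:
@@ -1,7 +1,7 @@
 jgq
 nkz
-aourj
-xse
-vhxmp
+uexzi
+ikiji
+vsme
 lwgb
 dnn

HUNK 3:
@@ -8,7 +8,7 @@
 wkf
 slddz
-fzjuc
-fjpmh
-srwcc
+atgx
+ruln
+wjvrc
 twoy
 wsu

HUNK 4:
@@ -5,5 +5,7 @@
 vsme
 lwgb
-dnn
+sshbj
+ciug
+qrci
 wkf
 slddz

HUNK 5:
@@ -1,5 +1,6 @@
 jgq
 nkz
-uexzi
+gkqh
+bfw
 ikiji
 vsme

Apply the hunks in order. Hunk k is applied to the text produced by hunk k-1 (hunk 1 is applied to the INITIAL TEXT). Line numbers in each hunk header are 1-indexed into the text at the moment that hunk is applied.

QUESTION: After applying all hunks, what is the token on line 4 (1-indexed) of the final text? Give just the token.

Answer: bfw

Derivation:
Hunk 1: at line 10 remove [mbu] add [fjpmh,srwcc,twoy] -> 15 lines: jgq nkz aourj xse vhxmp lwgb dnn wkf slddz fzjuc fjpmh srwcc twoy wsu hud
Hunk 2: at line 1 remove [aourj,xse,vhxmp] add [uexzi,ikiji,vsme] -> 15 lines: jgq nkz uexzi ikiji vsme lwgb dnn wkf slddz fzjuc fjpmh srwcc twoy wsu hud
Hunk 3: at line 8 remove [fzjuc,fjpmh,srwcc] add [atgx,ruln,wjvrc] -> 15 lines: jgq nkz uexzi ikiji vsme lwgb dnn wkf slddz atgx ruln wjvrc twoy wsu hud
Hunk 4: at line 5 remove [dnn] add [sshbj,ciug,qrci] -> 17 lines: jgq nkz uexzi ikiji vsme lwgb sshbj ciug qrci wkf slddz atgx ruln wjvrc twoy wsu hud
Hunk 5: at line 1 remove [uexzi] add [gkqh,bfw] -> 18 lines: jgq nkz gkqh bfw ikiji vsme lwgb sshbj ciug qrci wkf slddz atgx ruln wjvrc twoy wsu hud
Final line 4: bfw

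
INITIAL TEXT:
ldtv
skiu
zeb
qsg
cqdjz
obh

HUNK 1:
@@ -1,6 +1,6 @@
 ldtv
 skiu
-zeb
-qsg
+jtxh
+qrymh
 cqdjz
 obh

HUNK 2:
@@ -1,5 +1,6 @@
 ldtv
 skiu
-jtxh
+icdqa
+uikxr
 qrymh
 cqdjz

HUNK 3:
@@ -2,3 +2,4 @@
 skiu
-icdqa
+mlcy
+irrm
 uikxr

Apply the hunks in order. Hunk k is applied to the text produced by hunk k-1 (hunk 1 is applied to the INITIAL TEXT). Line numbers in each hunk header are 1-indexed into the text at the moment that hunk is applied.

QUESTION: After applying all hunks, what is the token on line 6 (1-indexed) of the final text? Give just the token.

Hunk 1: at line 1 remove [zeb,qsg] add [jtxh,qrymh] -> 6 lines: ldtv skiu jtxh qrymh cqdjz obh
Hunk 2: at line 1 remove [jtxh] add [icdqa,uikxr] -> 7 lines: ldtv skiu icdqa uikxr qrymh cqdjz obh
Hunk 3: at line 2 remove [icdqa] add [mlcy,irrm] -> 8 lines: ldtv skiu mlcy irrm uikxr qrymh cqdjz obh
Final line 6: qrymh

Answer: qrymh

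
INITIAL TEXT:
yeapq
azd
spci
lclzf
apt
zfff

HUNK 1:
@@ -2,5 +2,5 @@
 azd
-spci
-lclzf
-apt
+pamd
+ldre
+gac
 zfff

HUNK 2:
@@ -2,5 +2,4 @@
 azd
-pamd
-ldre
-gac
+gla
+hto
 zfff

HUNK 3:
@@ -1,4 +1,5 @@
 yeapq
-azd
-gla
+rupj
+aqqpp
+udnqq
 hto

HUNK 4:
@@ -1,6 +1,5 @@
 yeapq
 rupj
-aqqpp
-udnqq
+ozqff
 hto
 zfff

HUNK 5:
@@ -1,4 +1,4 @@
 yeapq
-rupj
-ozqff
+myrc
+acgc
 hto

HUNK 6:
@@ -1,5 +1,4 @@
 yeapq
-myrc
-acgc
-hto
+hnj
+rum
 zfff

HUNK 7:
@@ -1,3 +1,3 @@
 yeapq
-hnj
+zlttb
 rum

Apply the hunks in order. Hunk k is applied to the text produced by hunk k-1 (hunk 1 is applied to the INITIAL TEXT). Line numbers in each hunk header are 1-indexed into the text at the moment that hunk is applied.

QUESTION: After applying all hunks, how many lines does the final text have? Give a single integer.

Answer: 4

Derivation:
Hunk 1: at line 2 remove [spci,lclzf,apt] add [pamd,ldre,gac] -> 6 lines: yeapq azd pamd ldre gac zfff
Hunk 2: at line 2 remove [pamd,ldre,gac] add [gla,hto] -> 5 lines: yeapq azd gla hto zfff
Hunk 3: at line 1 remove [azd,gla] add [rupj,aqqpp,udnqq] -> 6 lines: yeapq rupj aqqpp udnqq hto zfff
Hunk 4: at line 1 remove [aqqpp,udnqq] add [ozqff] -> 5 lines: yeapq rupj ozqff hto zfff
Hunk 5: at line 1 remove [rupj,ozqff] add [myrc,acgc] -> 5 lines: yeapq myrc acgc hto zfff
Hunk 6: at line 1 remove [myrc,acgc,hto] add [hnj,rum] -> 4 lines: yeapq hnj rum zfff
Hunk 7: at line 1 remove [hnj] add [zlttb] -> 4 lines: yeapq zlttb rum zfff
Final line count: 4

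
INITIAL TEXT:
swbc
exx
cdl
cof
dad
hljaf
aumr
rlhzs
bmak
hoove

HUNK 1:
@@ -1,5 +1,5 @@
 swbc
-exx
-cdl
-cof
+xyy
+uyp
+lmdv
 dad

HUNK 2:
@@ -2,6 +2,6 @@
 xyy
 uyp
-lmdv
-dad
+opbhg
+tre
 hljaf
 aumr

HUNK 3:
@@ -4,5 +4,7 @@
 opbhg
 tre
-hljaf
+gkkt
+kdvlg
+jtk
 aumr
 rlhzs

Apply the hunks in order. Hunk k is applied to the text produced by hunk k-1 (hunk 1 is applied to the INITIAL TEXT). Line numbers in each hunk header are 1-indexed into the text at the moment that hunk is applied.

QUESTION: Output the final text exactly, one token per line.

Hunk 1: at line 1 remove [exx,cdl,cof] add [xyy,uyp,lmdv] -> 10 lines: swbc xyy uyp lmdv dad hljaf aumr rlhzs bmak hoove
Hunk 2: at line 2 remove [lmdv,dad] add [opbhg,tre] -> 10 lines: swbc xyy uyp opbhg tre hljaf aumr rlhzs bmak hoove
Hunk 3: at line 4 remove [hljaf] add [gkkt,kdvlg,jtk] -> 12 lines: swbc xyy uyp opbhg tre gkkt kdvlg jtk aumr rlhzs bmak hoove

Answer: swbc
xyy
uyp
opbhg
tre
gkkt
kdvlg
jtk
aumr
rlhzs
bmak
hoove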